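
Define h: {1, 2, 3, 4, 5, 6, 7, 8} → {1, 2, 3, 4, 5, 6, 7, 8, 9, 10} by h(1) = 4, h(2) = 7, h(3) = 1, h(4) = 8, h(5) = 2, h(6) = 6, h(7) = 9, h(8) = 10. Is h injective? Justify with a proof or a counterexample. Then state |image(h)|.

The values h(1), …, h(8) are 4, 7, 1, 8, 2, 6, 9, 10 — all distinct.
So h(x_1) = h(x_2) only when x_1 = x_2, and h is injective.
The image of h is {1, 2, 4, 6, 7, 8, 9, 10}, which has 8 elements.

8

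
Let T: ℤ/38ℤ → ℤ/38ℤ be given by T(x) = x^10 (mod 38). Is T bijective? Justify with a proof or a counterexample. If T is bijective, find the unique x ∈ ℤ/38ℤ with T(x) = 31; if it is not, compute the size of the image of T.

T(18): Repeated squaring mod 38: 18^1 ≡ 18, 18^2 ≡ 18² = 324 ≡ 20, 18^4 ≡ 20² = 400 ≡ 20, 18^8 ≡ 20² = 400 ≡ 20. Since 10 = 8 + 2, 18^10 ≡ 20·20: 20·20 = 400 ≡ 20. So 18^10 ≡ 20 (mod 38).
T(20): Repeated squaring mod 38: 20^1 ≡ 20, 20^2 ≡ 20² = 400 ≡ 20, 20^4 ≡ 20² = 400 ≡ 20, 20^8 ≡ 20² = 400 ≡ 20. Since 10 = 8 + 2, 20^10 ≡ 20·20: 20·20 = 400 ≡ 20. So 20^10 ≡ 20 (mod 38).
So T(18) = T(20) = 20 while 18 ≠ 20, so T is not injective, hence not bijective.
Since T is not bijective, we determine |image(T)|. Computing x^10 mod 38 for each x (by repeated squaring, reducing mod 38 at every step), the values T(0), T(1), …, T(37) are: 0, 1, 36, 35, 4, 5, 6, 7, 30, 9, 28, 11, 26, 25, 24, 23, 16, 17, 20, 19, 20, 17, 16, 23, 24, 25, 26, 11, 28, 9, 30, 7, 6, 5, 4, 35, 36, 1.
The distinct values are {0, 1, 4, 5, 6, 7, 9, 11, 16, 17, 19, 20, 23, 24, 25, 26, 28, 30, 35, 36}; there are 20 of them.

20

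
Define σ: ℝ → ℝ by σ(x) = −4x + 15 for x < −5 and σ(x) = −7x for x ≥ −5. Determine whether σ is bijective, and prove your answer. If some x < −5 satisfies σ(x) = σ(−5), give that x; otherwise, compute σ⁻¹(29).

Both pieces are strictly decreasing (slopes −4 and −7), so each is injective on its own interval.
The left piece maps (−∞, −5) onto (35, ∞); the right piece maps [−5, ∞) onto (−∞, 35].
Since 35 = 35, the images partition ℝ: σ is injective and surjective, hence bijective.
Because the two images are disjoint, no x < −5 has σ(x) = σ(−5), so we compute σ⁻¹(29): 29 lies in (−∞, 35], so solve −7x = 29: x = (29 − 0)/(−7) = −29/7.

-29/7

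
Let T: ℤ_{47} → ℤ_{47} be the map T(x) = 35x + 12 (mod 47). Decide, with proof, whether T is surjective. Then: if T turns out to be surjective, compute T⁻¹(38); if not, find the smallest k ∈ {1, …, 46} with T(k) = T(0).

Since gcd(35, 47) = 1, 35 is invertible modulo 47. Euclid's algorithm: 47 = 1·35 + 12, 35 = 2·12 + 11, 12 = 1·11 + 1; back-substituting gives 1 = 43·35 − 32·47, so 35⁻¹ ≡ 43 (mod 47).
Then y ↦ 43(y − 12) is a two-sided inverse to T, so every y ∈ ℤ_{47} has a preimage.
So T is surjective.
Since T is surjective, we find T⁻¹(38): we need 35x ≡ 38 − 12 ≡ 26 (mod 47). Using 35⁻¹ = 43: x ≡ 43·26 = 1118 = 23·47 + 37, so x = 37.
Check: T(37) = 35·37 + 12 = 1307 = 27·47 + 38 ≡ 38 (mod 47).

37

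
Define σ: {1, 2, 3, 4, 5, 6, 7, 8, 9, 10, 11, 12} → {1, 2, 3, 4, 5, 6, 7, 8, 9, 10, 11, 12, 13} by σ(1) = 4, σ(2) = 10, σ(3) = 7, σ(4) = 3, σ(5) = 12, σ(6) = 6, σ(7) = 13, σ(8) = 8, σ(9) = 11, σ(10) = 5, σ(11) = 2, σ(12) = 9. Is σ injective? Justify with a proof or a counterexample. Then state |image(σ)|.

The values σ(1), …, σ(12) are 4, 10, 7, 3, 12, 6, 13, 8, 11, 5, 2, 9 — all distinct.
So σ(u) = σ(v) only when u = v, and σ is injective.
The image of σ is {2, 3, 4, 5, 6, 7, 8, 9, 10, 11, 12, 13}, which has 12 elements.

12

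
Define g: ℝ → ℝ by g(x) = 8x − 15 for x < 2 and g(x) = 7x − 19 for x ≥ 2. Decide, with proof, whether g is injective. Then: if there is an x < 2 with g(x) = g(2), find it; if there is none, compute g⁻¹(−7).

5/4

Both pieces are strictly increasing (slopes 8 and 7), so each is injective on its own interval.
The left piece maps (−∞, 2) onto (−∞, 1); the right piece maps [2, ∞) onto [−5, ∞).
These images overlap. In particular g(2) = −5 (right piece), and solving 8x − 15 = −5 on the left piece gives x = 5/4 < 2.
So g(5/4) = g(2) with 5/4 ≠ 2, and g is not injective. This x = 5/4 is the requested value below 2.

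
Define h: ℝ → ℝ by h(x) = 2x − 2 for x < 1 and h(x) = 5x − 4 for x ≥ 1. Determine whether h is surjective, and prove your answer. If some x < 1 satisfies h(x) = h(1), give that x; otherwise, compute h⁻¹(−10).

Both pieces are strictly increasing (slopes 2 and 5), so each is injective on its own interval.
The left piece maps (−∞, 1) onto (−∞, 0); the right piece maps [1, ∞) onto [1, ∞).
The union (−∞, 0) ∪ [1, ∞) omits the interval between 0 and 1; in particular 0 has no preimage. So h is not surjective.
Because the two images are disjoint, no x < 1 has h(x) = h(1), so we compute h⁻¹(−10): −10 lies in (−∞, 0), so solve 2x − 2 = −10: x = (−10 + 2)/2 = −4.

-4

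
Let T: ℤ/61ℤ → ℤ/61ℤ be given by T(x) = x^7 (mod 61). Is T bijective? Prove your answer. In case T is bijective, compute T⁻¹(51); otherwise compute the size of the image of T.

31

Since 61 is prime, the nonzero elements of ℤ/61ℤ form a cyclic group of order 60.
As gcd(7, 60) = 1, raising to the 7th power is a bijection on this group: if a^7 ≡ b^7 then (ab^{−1})^7 = 1, and the only element of order dividing gcd(7, 60) = 1 is 1, so a = b.
With T(0) = 0 this makes T injective on all of ℤ/61ℤ, hence bijective (finite equal-size domain and codomain). In particular T is bijective.
Since T is bijective, we find the preimage of 51. The inverse of x ↦ x^7 on (ℤ/61ℤ)^× is x ↦ x^43, because 7·43 = 301 = 5·60 + 1 ≡ 1 (mod 60) and x^{60} = 1 for x ≠ 0 (Fermat). So T⁻¹(51) = 51^43 mod 61.
Repeated squaring mod 61: 51^1 ≡ 51, 51^2 ≡ 51² = 2601 ≡ 39, 51^4 ≡ 39² = 1521 ≡ 57, 51^8 ≡ 57² = 3249 ≡ 16, 51^16 ≡ 16² = 256 ≡ 12, 51^32 ≡ 12² = 144 ≡ 22. Since 43 = 32 + 8 + 2 + 1, 51^43 ≡ 22·16·39·51: 22·16 = 352 ≡ 47, then 47·39 = 1833 ≡ 3, then 3·51 = 153 ≡ 31. So 51^43 ≡ 31 (mod 61).
Hence T⁻¹(51) = 31.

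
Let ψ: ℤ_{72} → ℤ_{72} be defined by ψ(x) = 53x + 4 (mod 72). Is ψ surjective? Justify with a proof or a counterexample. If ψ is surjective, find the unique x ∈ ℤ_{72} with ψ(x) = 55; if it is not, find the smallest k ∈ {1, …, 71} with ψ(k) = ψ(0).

Since gcd(53, 72) = 1, 53 is invertible modulo 72. Euclid's algorithm: 72 = 1·53 + 19, 53 = 2·19 + 15, 19 = 1·15 + 4, 15 = 3·4 + 3, 4 = 1·3 + 1; back-substituting gives 1 = 53·53 − 39·72, so 53⁻¹ ≡ 53 (mod 72).
Then y ↦ 53(y − 4) is a two-sided inverse to ψ, so every y ∈ ℤ_{72} has a preimage.
Therefore ψ is surjective.
Since ψ is surjective, we compute ψ⁻¹(55): solve 53x + 4 ≡ 55 (mod 72), i.e. 53x ≡ 51 (mod 72).
Multiplying by 53⁻¹ = 53 gives x ≡ 53·51 = 2703 = 37·72 + 39 ≡ 39 (mod 72).
Check: ψ(39) = 53·39 + 4 = 2071 = 28·72 + 55 ≡ 55 (mod 72).

39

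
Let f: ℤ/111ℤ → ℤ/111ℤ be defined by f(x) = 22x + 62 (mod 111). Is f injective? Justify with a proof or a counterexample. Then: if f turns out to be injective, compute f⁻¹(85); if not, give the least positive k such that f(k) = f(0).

Suppose f(a) = f(b) in ℤ/111ℤ. Then 22a + 62 ≡ 22b + 62 (mod 111), thus 22(a − b) ≡ 0 (mod 111).
Since gcd(22, 111) = 1, 22 is invertible modulo 111, hence a − b ≡ 0 (mod 111), i.e. a = b.
Thus f is injective.
We now compute 22⁻¹ mod 111 explicitly. Euclid's algorithm: 111 = 5·22 + 1; back-substituting gives 1 = 106·22 − 21·111, so 22⁻¹ ≡ 106 (mod 111).
Since f is injective, we find f⁻¹(85): we need 22x ≡ 85 − 62 ≡ 23 (mod 111). Using 22⁻¹ = 106: x ≡ 106·23 = 2438 = 21·111 + 107, so x = 107.
Check: f(107) = 22·107 + 62 = 2416 = 21·111 + 85 ≡ 85 (mod 111).

107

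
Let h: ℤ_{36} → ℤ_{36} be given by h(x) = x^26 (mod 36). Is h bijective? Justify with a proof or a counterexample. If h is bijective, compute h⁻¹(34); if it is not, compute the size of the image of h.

h(0) = 0^26 = 0.
h(6): Repeated squaring mod 36: 6^1 ≡ 6, 6^2 ≡ 6² = 36 ≡ 0, 6^4 ≡ 0² = 0, 6^8 ≡ 0² = 0, 6^16 ≡ 0² = 0. Since 26 = 16 + 8 + 2, 6^26 ≡ 0·0·0: 0·0 = 0, then 0·0 = 0. So 6^26 ≡ 0 (mod 36).
So h(0) = h(6) = 0 while 0 ≠ 6, therefore h is not injective, hence not bijective.
Since h is not bijective, we determine |image(h)|. Computing x^26 mod 36 for each x (by repeated squaring, reducing mod 36 at every step), the values h(0), h(1), …, h(35) are: 0, 1, 4, 9, 16, 25, 0, 13, 28, 9, 28, 13, 0, 25, 16, 9, 4, 1, 0, 1, 4, 9, 16, 25, 0, 13, 28, 9, 28, 13, 0, 25, 16, 9, 4, 1.
The distinct values are {0, 1, 4, 9, 13, 16, 25, 28}; there are 8 of them.

8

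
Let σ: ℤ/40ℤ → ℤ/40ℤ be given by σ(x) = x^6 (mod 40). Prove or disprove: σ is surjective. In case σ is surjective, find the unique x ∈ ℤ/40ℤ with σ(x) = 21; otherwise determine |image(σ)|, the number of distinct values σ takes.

6

σ(4): Repeated squaring mod 40: 4^1 ≡ 4, 4^2 ≡ 4² = 16, 4^4 ≡ 16² = 256 ≡ 16. Since 6 = 4 + 2, 4^6 ≡ 16·16: 16·16 = 256 ≡ 16. So 4^6 ≡ 16 (mod 40).
σ(6): Repeated squaring mod 40: 6^1 ≡ 6, 6^2 ≡ 6² = 36, 6^4 ≡ 36² = 1296 ≡ 16. Since 6 = 4 + 2, 6^6 ≡ 16·36: 16·36 = 576 ≡ 16. So 6^6 ≡ 16 (mod 40).
So σ(4) = σ(6) = 16 while 4 ≠ 6, therefore σ is not injective.
A non-injective map from the 40-element set ℤ/40ℤ to itself takes at most 39 distinct values, so it cannot be surjective. Thus σ is not surjective.
Since σ is not surjective, we determine |image(σ)|. Computing x^6 mod 40 for each x (by repeated squaring, reducing mod 40 at every step), the values σ(0), σ(1), …, σ(39) are: 0, 1, 24, 9, 16, 25, 16, 9, 24, 1, 0, 1, 24, 9, 16, 25, 16, 9, 24, 1, 0, 1, 24, 9, 16, 25, 16, 9, 24, 1, 0, 1, 24, 9, 16, 25, 16, 9, 24, 1.
The distinct values are {0, 1, 9, 16, 24, 25}; there are 6 of them.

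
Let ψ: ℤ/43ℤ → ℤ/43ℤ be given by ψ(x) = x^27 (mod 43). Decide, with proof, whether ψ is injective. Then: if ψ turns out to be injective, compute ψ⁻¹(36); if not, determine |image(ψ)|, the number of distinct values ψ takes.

15

ψ(1) = 1^27 = 1.
ψ(6): Repeated squaring mod 43: 6^1 ≡ 6, 6^2 ≡ 6² = 36, 6^4 ≡ 36² = 1296 ≡ 6, 6^8 ≡ 6² = 36, 6^16 ≡ 36² = 1296 ≡ 6. Since 27 = 16 + 8 + 2 + 1, 6^27 ≡ 6·36·36·6: 6·36 = 216 ≡ 1, then 1·36 = 36, then 36·6 = 216 ≡ 1. So 6^27 ≡ 1 (mod 43).
So ψ(1) = ψ(6) = 1 while 1 ≠ 6, so ψ is not injective.
Since ψ is not injective, we determine |image(ψ)|. Computing x^27 mod 43 for each x (by repeated squaring, reducing mod 43 at every step), the values ψ(0), ψ(1), …, ψ(42) are: 0, 1, 22, 2, 11, 27, 1, 42, 27, 4, 35, 4, 22, 16, 21, 11, 35, 35, 2, 32, 39, 41, 2, 4, 11, 41, 8, 8, 32, 22, 27, 21, 39, 8, 39, 16, 1, 42, 16, 32, 41, 21, 42.
The distinct values are {0, 1, 2, 4, 8, 11, 16, 21, 22, 27, 32, 35, 39, 41, 42}; there are 15 of them.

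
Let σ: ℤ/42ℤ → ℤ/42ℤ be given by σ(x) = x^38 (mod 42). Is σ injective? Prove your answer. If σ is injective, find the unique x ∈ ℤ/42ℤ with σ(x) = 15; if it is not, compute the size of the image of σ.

16

σ(4): Repeated squaring mod 42: 4^1 ≡ 4, 4^2 ≡ 4² = 16, 4^4 ≡ 16² = 256 ≡ 4, 4^8 ≡ 4² = 16, 4^16 ≡ 16² = 256 ≡ 4, 4^32 ≡ 4² = 16. Since 38 = 32 + 4 + 2, 4^38 ≡ 16·4·16: 16·4 = 64 ≡ 22, then 22·16 = 352 ≡ 16. So 4^38 ≡ 16 (mod 42).
σ(10): Repeated squaring mod 42: 10^1 ≡ 10, 10^2 ≡ 10² = 100 ≡ 16, 10^4 ≡ 16² = 256 ≡ 4, 10^8 ≡ 4² = 16, 10^16 ≡ 16² = 256 ≡ 4, 10^32 ≡ 4² = 16. Since 38 = 32 + 4 + 2, 10^38 ≡ 16·4·16: 16·4 = 64 ≡ 22, then 22·16 = 352 ≡ 16. So 10^38 ≡ 16 (mod 42).
So σ(4) = σ(10) = 16 while 4 ≠ 10, so σ is not injective.
Since σ is not injective, we determine |image(σ)|. Computing x^38 mod 42 for each x (by repeated squaring, reducing mod 42 at every step), the values σ(0), σ(1), …, σ(41) are: 0, 1, 4, 9, 16, 25, 36, 7, 22, 39, 16, 37, 18, 1, 28, 15, 4, 37, 30, 25, 22, 21, 22, 25, 30, 37, 4, 15, 28, 1, 18, 37, 16, 39, 22, 7, 36, 25, 16, 9, 4, 1.
The distinct values are {0, 1, 4, 7, 9, 15, 16, 18, 21, 22, 25, 28, 30, 36, 37, 39}; there are 16 of them.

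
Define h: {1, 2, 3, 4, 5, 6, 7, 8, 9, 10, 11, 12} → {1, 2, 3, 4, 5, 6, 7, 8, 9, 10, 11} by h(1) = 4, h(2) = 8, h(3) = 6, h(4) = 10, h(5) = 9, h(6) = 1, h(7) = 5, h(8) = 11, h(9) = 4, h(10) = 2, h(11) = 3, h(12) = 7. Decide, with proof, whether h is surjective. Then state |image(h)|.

Every element of the codomain has a preimage: 1 = h(6), 2 = h(10), 3 = h(11), 4 = h(1), 5 = h(7), 6 = h(3), 7 = h(12), 8 = h(2), 9 = h(5), 10 = h(4), 11 = h(8).
Therefore h is surjective.
The image of h is {1, 2, 3, 4, 5, 6, 7, 8, 9, 10, 11}, which has 11 elements.

11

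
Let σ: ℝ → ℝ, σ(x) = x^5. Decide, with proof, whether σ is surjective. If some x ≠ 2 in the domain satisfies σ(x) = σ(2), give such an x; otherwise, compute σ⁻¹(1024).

4

For any y ∈ ℝ, x = y^{1/5} ∈ ℝ gives σ(x) = y, so σ is surjective.
Since x ↦ x^5 is strictly increasing on ℝ, it is injective there, so no x ≠ 2 in the domain has σ(x) = σ(2). We therefore compute σ⁻¹(1024) = 1024^{1/5} = 4 (indeed 4^5 = 1024).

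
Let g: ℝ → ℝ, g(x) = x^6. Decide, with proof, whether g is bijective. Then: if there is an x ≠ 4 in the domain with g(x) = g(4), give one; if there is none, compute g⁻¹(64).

g(4) = 4096 = (−4)^6 = g(−4) (since 6 is even), with 4 ≠ −4. So g is not injective, hence not bijective.
For the follow-up, such an x exists: taking x = −4 ∈ ℝ gives g(−4) = 4096 = g(4) with −4 ≠ 4.

-4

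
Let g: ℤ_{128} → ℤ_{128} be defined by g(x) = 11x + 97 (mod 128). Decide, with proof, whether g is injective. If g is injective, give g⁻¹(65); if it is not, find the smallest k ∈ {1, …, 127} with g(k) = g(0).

If g(s) = g(t), then 11s ≡ 11t (mod 128). Because gcd(11, 128) = 1, we may cancel 11 to get s ≡ t (mod 128).
Thus g is injective.
We now compute 11⁻¹ mod 128 explicitly. Euclid's algorithm: 128 = 11·11 + 7, 11 = 1·7 + 4, 7 = 1·4 + 3, 4 = 1·3 + 1; back-substituting gives 1 = 35·11 − 3·128, so 11⁻¹ ≡ 35 (mod 128).
Since g is injective, we compute g⁻¹(65): solve 11x + 97 ≡ 65 (mod 128), i.e. 11x ≡ 96 (mod 128).
Multiplying by 11⁻¹ = 35 gives x ≡ 35·96 = 3360 = 26·128 + 32 ≡ 32 (mod 128).
Check: g(32) = 11·32 + 97 = 449 = 3·128 + 65 ≡ 65 (mod 128).

32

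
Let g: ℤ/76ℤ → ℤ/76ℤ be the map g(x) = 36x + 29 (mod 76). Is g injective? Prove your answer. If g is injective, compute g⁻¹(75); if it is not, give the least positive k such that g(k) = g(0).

Recall: injectivity means: for all a, b in the domain, g(a) = g(b) implies a = b.
We have gcd(36, 76) = 4 > 1. Taking a = 0 and b = 19: g(0) = 29 and g(19) = 36·19 + 29 = 713 ≡ 29 (mod 76).
So g(0) = g(19) while 0 ≠ 19, therefore g is not injective.
Since g is not injective, we find the least positive k with g(k) = g(0): this means 36k ≡ 0 (mod 76), i.e. 76 ∣ 36k. Since gcd(36, 76) = 4, dividing through by 4 this holds exactly when 19 ∣ 9k, and as gcd(9, 19) = 1, exactly when 19 ∣ k.
The smallest positive such k is 19.

19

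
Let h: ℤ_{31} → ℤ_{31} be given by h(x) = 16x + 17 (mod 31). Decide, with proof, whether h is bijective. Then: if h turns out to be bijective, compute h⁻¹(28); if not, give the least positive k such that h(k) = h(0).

If h(u) = h(v), then 16u ≡ 16v (mod 31). Because gcd(16, 31) = 1, we may cancel 16 to get u ≡ v (mod 31).
We now compute 16⁻¹ mod 31 explicitly. Euclid's algorithm: 31 = 1·16 + 15, 16 = 1·15 + 1; back-substituting gives 1 = 2·16 − 1·31, so 16⁻¹ ≡ 2 (mod 31).
For any y ∈ ℤ_{31}, x = 2(y − 17) mod 31 satisfies h(x) = 16·2(y − 17) + 17 ≡ y (since 16·2 ≡ 1 mod 31). So every y has a preimage.
Therefore h is bijective.
Since h is bijective, we compute h⁻¹(28): solve 16x + 17 ≡ 28 (mod 31), i.e. 16x ≡ 11 (mod 31).
Multiplying by 16⁻¹ = 2 gives x ≡ 2·11 = 22 ≡ 22 (mod 31).
Check: h(22) = 16·22 + 17 = 369 = 11·31 + 28 ≡ 28 (mod 31).

22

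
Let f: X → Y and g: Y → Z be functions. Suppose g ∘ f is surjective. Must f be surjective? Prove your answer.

not surjective

No. Take X = {1}, Y = {1, 2, 3, 4}, Z = {1}, f(a) = 1 for every a ∈ X, and g(b) = 1 for every b ∈ Y.
Then g ∘ f is surjective onto {1}, but 4 ∈ Y has no preimage under f, so f is not surjective.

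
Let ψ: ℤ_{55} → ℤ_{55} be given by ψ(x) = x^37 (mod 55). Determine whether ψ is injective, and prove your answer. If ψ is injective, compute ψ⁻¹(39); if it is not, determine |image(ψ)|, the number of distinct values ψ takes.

Computing x^37 mod 55 for each x (by repeated squaring, reducing mod 55 at every step), the values ψ(0), ψ(1), …, ψ(54) are: 0, 1, 7, 53, 49, 25, 41, 17, 13, 4, 10, 11, 12, 18, 9, 5, 36, 52, 28, 24, 15, 21, 22, 23, 29, 20, 16, 47, 8, 39, 35, 26, 32, 33, 34, 40, 31, 27, 3, 19, 50, 46, 37, 43, 44, 45, 51, 42, 38, 14, 30, 6, 2, 48, 54.
Every element of ℤ_{55} appears exactly once in this list, so ψ is a bijection, and in particular injective.
Since ψ is injective, we read off the preimage of 39 from the same table: ψ(29) = 39, so ψ⁻¹(39) = 29.

29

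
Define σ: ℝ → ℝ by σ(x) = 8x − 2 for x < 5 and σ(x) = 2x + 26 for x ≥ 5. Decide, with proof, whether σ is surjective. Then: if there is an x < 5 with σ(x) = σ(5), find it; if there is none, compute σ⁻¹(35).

19/4

Both pieces are strictly increasing (slopes 8 and 2), so each is injective on its own interval.
The left piece maps (−∞, 5) onto (−∞, 38); the right piece maps [5, ∞) onto [36, ∞).
The union (−∞, 38) ∪ [36, ∞) covers ℝ, so σ is surjective.
For the follow-up: the images overlap, so an x < 5 with σ(x) = σ(5) exists. σ(5) = 36; solving 8x − 2 = 36 for x < 5 gives x = (36 + 2)/8 = 19/4.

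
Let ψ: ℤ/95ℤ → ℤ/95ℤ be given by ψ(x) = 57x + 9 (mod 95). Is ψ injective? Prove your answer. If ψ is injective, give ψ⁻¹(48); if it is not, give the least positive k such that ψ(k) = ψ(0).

5

Recall that injectivity means: for all a, b in the domain, ψ(a) = ψ(b) implies a = b.
We have gcd(57, 95) = 19 > 1. Taking a = 0 and b = 5: ψ(0) = 9 and ψ(5) = 57·5 + 9 = 294 ≡ 9 (mod 95).
So ψ(0) = ψ(5) while 0 ≠ 5, therefore ψ is not injective.
Since ψ is not injective, we find the least positive k with ψ(k) = ψ(0): this means 57k ≡ 0 (mod 95), i.e. 95 ∣ 57k. Since gcd(57, 95) = 19, dividing through by 19 this holds exactly when 5 ∣ 3k, and as gcd(3, 5) = 1, exactly when 5 ∣ k.
The smallest positive such k is 5.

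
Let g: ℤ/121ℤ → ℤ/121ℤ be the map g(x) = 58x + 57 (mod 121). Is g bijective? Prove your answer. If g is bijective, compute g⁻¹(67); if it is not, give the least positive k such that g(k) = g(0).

If g(u) = g(v), then 58u ≡ 58v (mod 121). Because gcd(58, 121) = 1, we may cancel 58 to get u ≡ v (mod 121).
We now compute 58⁻¹ mod 121 explicitly. Euclid's algorithm: 121 = 2·58 + 5, 58 = 11·5 + 3, 5 = 1·3 + 2, 3 = 1·2 + 1; back-substituting gives 1 = 48·58 − 23·121, so 58⁻¹ ≡ 48 (mod 121).
Then y ↦ 48(y − 57) is a two-sided inverse to g, so every y ∈ ℤ/121ℤ has a preimage.
So g is bijective.
Since g is bijective, we compute g⁻¹(67): solve 58x + 57 ≡ 67 (mod 121), i.e. 58x ≡ 10 (mod 121).
Multiplying by 58⁻¹ = 48 gives x ≡ 48·10 = 480 = 3·121 + 117 ≡ 117 (mod 121).
Check: g(117) = 58·117 + 57 = 6843 = 56·121 + 67 ≡ 67 (mod 121).

117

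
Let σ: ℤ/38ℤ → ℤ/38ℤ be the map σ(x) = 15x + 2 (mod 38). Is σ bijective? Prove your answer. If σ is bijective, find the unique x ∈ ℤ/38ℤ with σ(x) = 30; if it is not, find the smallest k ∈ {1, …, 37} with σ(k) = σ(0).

Recall that σ is injective when σ(a) = σ(b) forces a = b.
If σ(a) = σ(b), then 15a ≡ 15b (mod 38). Because gcd(15, 38) = 1, we may cancel 15 to get a ≡ b (mod 38).
We now compute 15⁻¹ mod 38 explicitly. Euclid's algorithm: 38 = 2·15 + 8, 15 = 1·8 + 7, 8 = 1·7 + 1; back-substituting gives 1 = 33·15 − 13·38, so 15⁻¹ ≡ 33 (mod 38).
Then y ↦ 33(y − 2) is a two-sided inverse to σ, so every y ∈ ℤ/38ℤ has a preimage.
So σ is bijective.
Since σ is bijective, we compute σ⁻¹(30): solve 15x + 2 ≡ 30 (mod 38), i.e. 15x ≡ 28 (mod 38).
Multiplying by 15⁻¹ = 33 gives x ≡ 33·28 = 924 = 24·38 + 12 ≡ 12 (mod 38).
Check: σ(12) = 15·12 + 2 = 182 = 4·38 + 30 ≡ 30 (mod 38).

12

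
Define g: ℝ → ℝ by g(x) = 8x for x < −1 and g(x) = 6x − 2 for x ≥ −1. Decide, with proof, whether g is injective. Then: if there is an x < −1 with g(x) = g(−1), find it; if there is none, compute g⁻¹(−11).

Both pieces are strictly increasing (slopes 8 and 6), so each is injective on its own interval.
The left piece maps (−∞, −1) onto (−∞, −8); the right piece maps [−1, ∞) onto [−8, ∞).
These images are disjoint, so no value is attained by both pieces. Therefore g is injective.
Because the two images are disjoint, no x < −1 has g(x) = g(−1), so we compute g⁻¹(−11): −11 lies in (−∞, −8), so solve 8x = −11: x = (−11 − 0)/8 = −11/8.

-11/8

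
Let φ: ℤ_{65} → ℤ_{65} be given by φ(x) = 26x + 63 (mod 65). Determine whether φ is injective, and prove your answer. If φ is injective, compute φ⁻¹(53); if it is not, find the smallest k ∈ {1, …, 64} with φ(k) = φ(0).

5

Recall that φ is injective if φ(a) = φ(b) implies a = b.
We have gcd(26, 65) = 13 > 1. Taking a = 0 and b = 5: φ(0) = 63 and φ(5) = 26·5 + 63 = 193 ≡ 63 (mod 65).
So φ(0) = φ(5) while 0 ≠ 5, therefore φ is not injective.
Since φ is not injective, we find the least positive k with φ(k) = φ(0): this means 26k ≡ 0 (mod 65), i.e. 65 ∣ 26k. Since gcd(26, 65) = 13, dividing through by 13 this holds exactly when 5 ∣ 2k, and as gcd(2, 5) = 1, exactly when 5 ∣ k.
The smallest positive such k is 5.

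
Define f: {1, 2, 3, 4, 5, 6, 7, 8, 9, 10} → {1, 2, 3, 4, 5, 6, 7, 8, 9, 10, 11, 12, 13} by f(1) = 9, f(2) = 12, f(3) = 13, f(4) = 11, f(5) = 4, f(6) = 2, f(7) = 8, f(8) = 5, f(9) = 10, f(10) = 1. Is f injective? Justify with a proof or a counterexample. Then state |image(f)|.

10

The values f(1), …, f(10) are 9, 12, 13, 11, 4, 2, 8, 5, 10, 1 — all distinct.
So f(a) = f(b) only when a = b, and f is injective.
The image of f is {1, 2, 4, 5, 8, 9, 10, 11, 12, 13}, which has 10 elements.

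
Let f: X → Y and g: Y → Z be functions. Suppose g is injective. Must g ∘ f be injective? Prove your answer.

not injective

No. Take X = {1, 2}, Y = Z = {1, 2, 3, 4}, f(1) = f(2) = 1, and g = identity (injective).
Then (g ∘ f)(1) = (g ∘ f)(2) = 1 with 1 ≠ 2, so g ∘ f is not injective.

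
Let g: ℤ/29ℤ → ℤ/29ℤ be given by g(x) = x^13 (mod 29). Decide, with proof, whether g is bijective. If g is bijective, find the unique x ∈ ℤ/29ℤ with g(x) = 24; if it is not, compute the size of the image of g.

23

Since 29 is prime, the nonzero elements of ℤ/29ℤ form a cyclic group of order 28.
As gcd(13, 28) = 1, raising to the 13th power is a bijection on this group: if x_1^13 ≡ x_2^13 then (x_1x_2^{−1})^13 = 1, and the only element of order dividing gcd(13, 28) = 1 is 1, so x_1 = x_2.
With g(0) = 0 this makes g injective on all of ℤ/29ℤ, hence bijective (finite equal-size domain and codomain). In particular g is bijective.
Since g is bijective, we find the preimage of 24. The inverse of x ↦ x^13 on (ℤ/29ℤ)^× is x ↦ x^13, because 13·13 = 169 = 6·28 + 1 ≡ 1 (mod 28) and x^{28} = 1 for x ≠ 0 (Fermat). So g⁻¹(24) = 24^13 mod 29.
Repeated squaring mod 29: 24^1 ≡ 24, 24^2 ≡ 24² = 576 ≡ 25, 24^4 ≡ 25² = 625 ≡ 16, 24^8 ≡ 16² = 256 ≡ 24. Since 13 = 8 + 4 + 1, 24^13 ≡ 24·16·24: 24·16 = 384 ≡ 7, then 7·24 = 168 ≡ 23. So 24^13 ≡ 23 (mod 29).
Hence g⁻¹(24) = 23.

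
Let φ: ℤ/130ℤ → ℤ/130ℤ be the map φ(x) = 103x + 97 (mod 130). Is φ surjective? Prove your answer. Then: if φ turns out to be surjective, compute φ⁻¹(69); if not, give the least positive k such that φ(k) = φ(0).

Since gcd(103, 130) = 1, 103 is invertible modulo 130. Euclid's algorithm: 130 = 1·103 + 27, 103 = 3·27 + 22, 27 = 1·22 + 5, 22 = 4·5 + 2, 5 = 2·2 + 1; back-substituting gives 1 = 77·103 − 61·130, so 103⁻¹ ≡ 77 (mod 130).
Then y ↦ 77(y − 97) is a two-sided inverse to φ, so every y ∈ ℤ/130ℤ has a preimage.
Therefore φ is surjective.
Since φ is surjective, we find φ⁻¹(69): we need 103x ≡ 69 − 97 ≡ 102 (mod 130). Using 103⁻¹ = 77: x ≡ 77·102 = 7854 = 60·130 + 54, so x = 54.
Check: φ(54) = 103·54 + 97 = 5659 = 43·130 + 69 ≡ 69 (mod 130).

54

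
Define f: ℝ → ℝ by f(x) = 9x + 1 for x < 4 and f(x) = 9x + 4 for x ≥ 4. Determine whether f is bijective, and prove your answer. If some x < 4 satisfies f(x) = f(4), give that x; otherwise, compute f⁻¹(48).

44/9

Both pieces are strictly increasing (slopes 9 and 9), so each is injective on its own interval.
The left piece maps (−∞, 4) onto (−∞, 37); the right piece maps [4, ∞) onto [40, ∞).
The images leave a gap (37 has no preimage), so f is not surjective, hence not bijective.
Because the two images are disjoint, no x < 4 has f(x) = f(4), so we compute f⁻¹(48): 48 lies in [40, ∞), so solve 9x + 4 = 48: x = (48 − 4)/9 = 44/9.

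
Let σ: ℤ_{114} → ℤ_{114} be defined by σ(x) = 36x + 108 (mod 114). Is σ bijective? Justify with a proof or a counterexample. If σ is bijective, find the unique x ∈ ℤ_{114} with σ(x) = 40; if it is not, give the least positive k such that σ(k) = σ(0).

We have gcd(36, 114) = 6 > 1. Taking a = 0 and b = 19: σ(0) = 108 and σ(19) = 36·19 + 108 = 792 ≡ 108 (mod 114).
So σ(0) = σ(19) while 0 ≠ 19, hence σ is not injective, hence not bijective.
Since σ is not bijective, we find the least positive k with σ(k) = σ(0): this means 36k ≡ 0 (mod 114), i.e. 114 ∣ 36k. Since gcd(36, 114) = 6, dividing through by 6 this holds exactly when 19 ∣ 6k, and as gcd(6, 19) = 1, exactly when 19 ∣ k.
The smallest positive such k is 19.

19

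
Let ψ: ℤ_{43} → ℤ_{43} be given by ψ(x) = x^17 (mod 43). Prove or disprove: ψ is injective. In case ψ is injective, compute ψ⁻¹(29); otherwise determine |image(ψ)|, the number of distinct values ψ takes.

20

Since 43 is prime, the nonzero elements of ℤ_{43} form a cyclic group of order 42.
As gcd(17, 42) = 1, raising to the 17th power is a bijection on this group: if u^17 ≡ v^17 then (uv^{−1})^17 = 1, and the only element of order dividing gcd(17, 42) = 1 is 1, so u = v.
With ψ(0) = 0 this makes ψ injective on all of ℤ_{43}, hence bijective (finite equal-size domain and codomain). In particular ψ is injective.
Since ψ is injective, we find the preimage of 29. The inverse of x ↦ x^17 on (ℤ_{43})^× is x ↦ x^5, because 17·5 = 85 = 2·42 + 1 ≡ 1 (mod 42) and x^{42} = 1 for x ≠ 0 (Fermat). So ψ⁻¹(29) = 29^5 mod 43.
Repeated squaring mod 43: 29^1 ≡ 29, 29^2 ≡ 29² = 841 ≡ 24, 29^4 ≡ 24² = 576 ≡ 17. Since 5 = 4 + 1, 29^5 ≡ 17·29: 17·29 = 493 ≡ 20. So 29^5 ≡ 20 (mod 43).
Hence ψ⁻¹(29) = 20.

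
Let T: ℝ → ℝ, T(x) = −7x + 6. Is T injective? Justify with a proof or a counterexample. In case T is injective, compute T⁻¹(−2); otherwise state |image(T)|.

By definition, T is injective when T(a) = T(b) forces a = b.
Suppose T(a) = T(b). Then −7a + 6 = −7b + 6, therefore −7a = −7b, thus a = b.
Therefore T is injective.
Since T is injective, we compute T⁻¹(−2) = (−2 − 6)/(−7) = 8/7.

8/7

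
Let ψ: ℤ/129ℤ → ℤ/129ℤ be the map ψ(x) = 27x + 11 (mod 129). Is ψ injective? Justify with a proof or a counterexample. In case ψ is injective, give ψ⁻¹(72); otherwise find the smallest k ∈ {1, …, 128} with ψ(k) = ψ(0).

43

We have gcd(27, 129) = 3 > 1. Taking a = 0 and b = 43: ψ(0) = 11 and ψ(43) = 27·43 + 11 = 1172 ≡ 11 (mod 129).
So ψ(0) = ψ(43) while 0 ≠ 43, hence ψ is not injective.
Since ψ is not injective, we find the least positive k with ψ(k) = ψ(0): this means 27k ≡ 0 (mod 129), i.e. 129 ∣ 27k. Since gcd(27, 129) = 3, dividing through by 3 this holds exactly when 43 ∣ 9k, and as gcd(9, 43) = 1, exactly when 43 ∣ k.
The smallest positive such k is 43.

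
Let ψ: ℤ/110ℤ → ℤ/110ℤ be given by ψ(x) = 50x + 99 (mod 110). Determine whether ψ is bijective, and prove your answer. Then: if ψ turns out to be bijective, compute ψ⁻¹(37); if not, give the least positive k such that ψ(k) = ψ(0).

11

Recall that ψ is injective when ψ(a) = ψ(b) forces a = b.
We have gcd(50, 110) = 10 > 1. Taking a = 0 and b = 11: ψ(0) = 99 and ψ(11) = 50·11 + 99 = 649 ≡ 99 (mod 110).
So ψ(0) = ψ(11) while 0 ≠ 11, therefore ψ is not injective, hence not bijective.
Since ψ is not bijective, we find the least positive k with ψ(k) = ψ(0): this means 50k ≡ 0 (mod 110), i.e. 110 ∣ 50k. Since gcd(50, 110) = 10, dividing through by 10 this holds exactly when 11 ∣ 5k, and as gcd(5, 11) = 1, exactly when 11 ∣ k.
The smallest positive such k is 11.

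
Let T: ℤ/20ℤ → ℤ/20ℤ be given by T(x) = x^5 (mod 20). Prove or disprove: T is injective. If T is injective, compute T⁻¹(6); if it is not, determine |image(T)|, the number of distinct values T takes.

T(0) = 0^5 = 0.
T(10): Repeated squaring mod 20: 10^1 ≡ 10, 10^2 ≡ 10² = 100 ≡ 0, 10^4 ≡ 0² = 0. Since 5 = 4 + 1, 10^5 ≡ 0·10: 0·10 = 0. So 10^5 ≡ 0 (mod 20).
So T(0) = T(10) = 0 while 0 ≠ 10, thus T is not injective.
Since T is not injective, we determine |image(T)|. Computing x^5 mod 20 for each x (by repeated squaring, reducing mod 20 at every step), the values T(0), T(1), …, T(19) are: 0, 1, 12, 3, 4, 5, 16, 7, 8, 9, 0, 11, 12, 13, 4, 15, 16, 17, 8, 19.
The distinct values are {0, 1, 3, 4, 5, 7, 8, 9, 11, 12, 13, 15, 16, 17, 19}; there are 15 of them.

15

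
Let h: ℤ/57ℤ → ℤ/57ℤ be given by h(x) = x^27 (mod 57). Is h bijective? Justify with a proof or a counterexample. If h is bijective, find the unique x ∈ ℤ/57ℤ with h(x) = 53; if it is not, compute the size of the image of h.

h(1) = 1^27 = 1.
h(4): Repeated squaring mod 57: 4^1 ≡ 4, 4^2 ≡ 4² = 16, 4^4 ≡ 16² = 256 ≡ 28, 4^8 ≡ 28² = 784 ≡ 43, 4^16 ≡ 43² = 1849 ≡ 25. Since 27 = 16 + 8 + 2 + 1, 4^27 ≡ 25·43·16·4: 25·43 = 1075 ≡ 49, then 49·16 = 784 ≡ 43, then 43·4 = 172 ≡ 1. So 4^27 ≡ 1 (mod 57).
So h(1) = h(4) = 1 while 1 ≠ 4, hence h is not injective, hence not bijective.
Since h is not bijective, we determine |image(h)|. Computing x^27 mod 57 for each x (by repeated squaring, reducing mod 57 at every step), the values h(0), h(1), …, h(56) are: 0, 1, 56, 18, 1, 20, 39, 1, 56, 39, 37, 20, 18, 37, 56, 18, 1, 20, 18, 19, 20, 18, 37, 20, 39, 1, 20, 18, 1, 56, 39, 37, 56, 18, 37, 20, 39, 37, 38, 39, 37, 56, 39, 1, 20, 39, 37, 20, 18, 1, 56, 18, 37, 56, 39, 1, 56.
The distinct values are {0, 1, 18, 19, 20, 37, 38, 39, 56}; there are 9 of them.

9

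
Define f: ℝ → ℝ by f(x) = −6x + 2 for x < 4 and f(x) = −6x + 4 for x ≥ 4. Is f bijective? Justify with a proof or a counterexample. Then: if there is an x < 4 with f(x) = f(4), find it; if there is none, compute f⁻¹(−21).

11/3

Both pieces are strictly decreasing (slopes −6 and −6), so each is injective on its own interval.
The left piece maps (−∞, 4) onto (−22, ∞); the right piece maps [4, ∞) onto (−∞, −20].
These images overlap. In particular f(4) = −20 (right piece), and solving −6x + 2 = −20 on the left piece gives x = 11/3 < 4.
So f(11/3) = f(4) with 11/3 ≠ 4, and f is not injective, hence not bijective. This x = 11/3 is the requested value below 4.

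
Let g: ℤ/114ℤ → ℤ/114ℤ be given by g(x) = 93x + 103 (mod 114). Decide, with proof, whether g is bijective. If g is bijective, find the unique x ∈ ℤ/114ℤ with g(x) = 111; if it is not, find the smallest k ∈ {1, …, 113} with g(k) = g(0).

Recall: injectivity means: for all s, t in the domain, g(s) = g(t) implies s = t.
We have gcd(93, 114) = 3 > 1. Taking s = 0 and t = 38: g(0) = 103 and g(38) = 93·38 + 103 = 3637 ≡ 103 (mod 114).
So g(0) = g(38) while 0 ≠ 38, therefore g is not injective, hence not bijective.
Since g is not bijective, we find the least positive k with g(k) = g(0): this means 93k ≡ 0 (mod 114), i.e. 114 ∣ 93k. Since gcd(93, 114) = 3, dividing through by 3 this holds exactly when 38 ∣ 31k, and as gcd(31, 38) = 1, exactly when 38 ∣ k.
The smallest positive such k is 38.

38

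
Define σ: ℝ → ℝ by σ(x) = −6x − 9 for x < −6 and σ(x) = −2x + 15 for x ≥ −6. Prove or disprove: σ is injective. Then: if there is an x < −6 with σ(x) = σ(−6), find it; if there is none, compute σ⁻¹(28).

Both pieces are strictly decreasing (slopes −6 and −2), so each is injective on its own interval.
The left piece maps (−∞, −6) onto (27, ∞); the right piece maps [−6, ∞) onto (−∞, 27].
These images are disjoint, so no value is attained by both pieces. So σ is injective.
Because the two images are disjoint, no x < −6 has σ(x) = σ(−6), so we compute σ⁻¹(28): 28 lies in (27, ∞), so solve −6x − 9 = 28: x = (28 + 9)/(−6) = −37/6.

-37/6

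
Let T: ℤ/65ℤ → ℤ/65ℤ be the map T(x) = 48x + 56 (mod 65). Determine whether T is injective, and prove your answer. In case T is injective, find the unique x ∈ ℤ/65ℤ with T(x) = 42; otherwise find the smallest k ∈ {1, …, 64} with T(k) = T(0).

62

If T(s) = T(t), then 48s ≡ 48t (mod 65). Because gcd(48, 65) = 1, we may cancel 48 to get s ≡ t (mod 65).
Thus T is injective.
We now compute 48⁻¹ mod 65 explicitly. Euclid's algorithm: 65 = 1·48 + 17, 48 = 2·17 + 14, 17 = 1·14 + 3, 14 = 4·3 + 2, 3 = 1·2 + 1; back-substituting gives 1 = 42·48 − 31·65, so 48⁻¹ ≡ 42 (mod 65).
Since T is injective, we find T⁻¹(42): we need 48x ≡ 42 − 56 ≡ 51 (mod 65). Using 48⁻¹ = 42: x ≡ 42·51 = 2142 = 32·65 + 62, so x = 62.
Check: T(62) = 48·62 + 56 = 3032 = 46·65 + 42 ≡ 42 (mod 65).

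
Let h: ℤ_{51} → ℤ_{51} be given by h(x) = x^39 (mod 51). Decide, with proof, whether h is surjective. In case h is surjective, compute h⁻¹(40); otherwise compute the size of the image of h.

31

Computing x^39 mod 51 for each x (by repeated squaring, reducing mod 51 at every step), the values h(0), h(1), …, h(50) are: 0, 1, 26, 45, 13, 44, 48, 46, 32, 36, 22, 20, 24, 4, 23, 42, 16, 17, 18, 43, 11, 30, 10, 14, 12, 49, 2, 39, 37, 41, 21, 40, 8, 33, 34, 35, 9, 28, 47, 27, 31, 29, 15, 19, 5, 3, 7, 38, 6, 25, 50.
Every element of ℤ_{51} appears exactly once in this list, so h is a bijection, and in particular surjective.
Since h is surjective, we read off the preimage of 40 from the same table: h(31) = 40, so h⁻¹(40) = 31.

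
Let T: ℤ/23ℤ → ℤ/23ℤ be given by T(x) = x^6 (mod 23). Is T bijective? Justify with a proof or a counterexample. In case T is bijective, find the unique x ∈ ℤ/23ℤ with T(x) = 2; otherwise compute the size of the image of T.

12

T(11): Repeated squaring mod 23: 11^1 ≡ 11, 11^2 ≡ 11² = 121 ≡ 6, 11^4 ≡ 6² = 36 ≡ 13. Since 6 = 4 + 2, 11^6 ≡ 13·6: 13·6 = 78 ≡ 9. So 11^6 ≡ 9 (mod 23).
T(12): Repeated squaring mod 23: 12^1 ≡ 12, 12^2 ≡ 12² = 144 ≡ 6, 12^4 ≡ 6² = 36 ≡ 13. Since 6 = 4 + 2, 12^6 ≡ 13·6: 13·6 = 78 ≡ 9. So 12^6 ≡ 9 (mod 23).
So T(11) = T(12) = 9 while 11 ≠ 12, therefore T is not injective, hence not bijective.
Since T is not bijective, we determine |image(T)|. Computing x^6 mod 23 for each x (by repeated squaring, reducing mod 23 at every step), the values T(0), T(1), …, T(22) are: 0, 1, 18, 16, 2, 8, 12, 4, 13, 3, 6, 9, 9, 6, 3, 13, 4, 12, 8, 2, 16, 18, 1.
The distinct values are {0, 1, 2, 3, 4, 6, 8, 9, 12, 13, 16, 18}; there are 12 of them.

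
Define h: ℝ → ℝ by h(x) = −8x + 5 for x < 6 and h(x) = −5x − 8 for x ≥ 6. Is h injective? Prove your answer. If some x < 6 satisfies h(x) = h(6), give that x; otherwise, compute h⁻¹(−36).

Both pieces are strictly decreasing (slopes −8 and −5), so each is injective on its own interval.
The left piece maps (−∞, 6) onto (−43, ∞); the right piece maps [6, ∞) onto (−∞, −38].
These images overlap. In particular h(6) = −38 (right piece), and solving −8x + 5 = −38 on the left piece gives x = 43/8 < 6.
So h(43/8) = h(6) with 43/8 ≠ 6, and h is not injective. This x = 43/8 is the requested value below 6.

43/8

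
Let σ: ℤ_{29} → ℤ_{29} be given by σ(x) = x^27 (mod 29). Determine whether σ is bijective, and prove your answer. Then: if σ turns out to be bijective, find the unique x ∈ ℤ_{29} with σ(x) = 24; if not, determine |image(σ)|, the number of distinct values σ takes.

Since 29 is prime, the nonzero elements of ℤ_{29} form a cyclic group of order 28.
As gcd(27, 28) = 1, raising to the 27th power is a bijection on this group: if u^27 ≡ v^27 then (uv^{−1})^27 = 1, and the only element of order dividing gcd(27, 28) = 1 is 1, so u = v.
With σ(0) = 0 this makes σ injective on all of ℤ_{29}, hence bijective (finite equal-size domain and codomain). In particular σ is bijective.
Since σ is bijective, we find the preimage of 24. The inverse of x ↦ x^27 on (ℤ_{29})^× is x ↦ x^27, because 27·27 = 729 = 26·28 + 1 ≡ 1 (mod 28) and x^{28} = 1 for x ≠ 0 (Fermat). So σ⁻¹(24) = 24^27 mod 29.
Repeated squaring mod 29: 24^1 ≡ 24, 24^2 ≡ 24² = 576 ≡ 25, 24^4 ≡ 25² = 625 ≡ 16, 24^8 ≡ 16² = 256 ≡ 24, 24^16 ≡ 24² = 576 ≡ 25. Since 27 = 16 + 8 + 2 + 1, 24^27 ≡ 25·24·25·24: 25·24 = 600 ≡ 20, then 20·25 = 500 ≡ 7, then 7·24 = 168 ≡ 23. So 24^27 ≡ 23 (mod 29).
Hence σ⁻¹(24) = 23.

23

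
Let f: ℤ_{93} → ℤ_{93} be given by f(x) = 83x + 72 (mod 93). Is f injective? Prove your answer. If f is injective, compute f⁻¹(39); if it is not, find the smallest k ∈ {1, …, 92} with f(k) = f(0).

If f(s) = f(t), then 83s ≡ 83t (mod 93). Because gcd(83, 93) = 1, we may cancel 83 to get s ≡ t (mod 93).
Hence f is injective.
We now compute 83⁻¹ mod 93 explicitly. Euclid's algorithm: 93 = 1·83 + 10, 83 = 8·10 + 3, 10 = 3·3 + 1; back-substituting gives 1 = 65·83 − 58·93, so 83⁻¹ ≡ 65 (mod 93).
Since f is injective, we compute f⁻¹(39): solve 83x + 72 ≡ 39 (mod 93), i.e. 83x ≡ 60 (mod 93).
Multiplying by 83⁻¹ = 65 gives x ≡ 65·60 = 3900 = 41·93 + 87 ≡ 87 (mod 93).
Check: f(87) = 83·87 + 72 = 7293 = 78·93 + 39 ≡ 39 (mod 93).

87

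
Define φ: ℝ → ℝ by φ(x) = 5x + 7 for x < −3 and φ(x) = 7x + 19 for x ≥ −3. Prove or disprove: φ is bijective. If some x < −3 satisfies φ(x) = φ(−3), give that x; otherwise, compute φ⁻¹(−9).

Both pieces are strictly increasing (slopes 5 and 7), so each is injective on its own interval.
The left piece maps (−∞, −3) onto (−∞, −8); the right piece maps [−3, ∞) onto [−2, ∞).
The images leave a gap (−8 has no preimage), so φ is not surjective, hence not bijective.
Because the two images are disjoint, no x < −3 has φ(x) = φ(−3), so we compute φ⁻¹(−9): −9 lies in (−∞, −8), so solve 5x + 7 = −9: x = (−9 − 7)/5 = −16/5.

-16/5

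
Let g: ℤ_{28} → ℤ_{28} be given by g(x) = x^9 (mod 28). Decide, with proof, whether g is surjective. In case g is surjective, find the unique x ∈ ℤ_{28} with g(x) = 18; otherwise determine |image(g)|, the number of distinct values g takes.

9

g(2): Repeated squaring mod 28: 2^1 ≡ 2, 2^2 ≡ 2² = 4, 2^4 ≡ 4² = 16, 2^8 ≡ 16² = 256 ≡ 4. Since 9 = 8 + 1, 2^9 ≡ 4·2: 4·2 = 8. So 2^9 ≡ 8 (mod 28).
g(4): Repeated squaring mod 28: 4^1 ≡ 4, 4^2 ≡ 4² = 16, 4^4 ≡ 16² = 256 ≡ 4, 4^8 ≡ 4² = 16. Since 9 = 8 + 1, 4^9 ≡ 16·4: 16·4 = 64 ≡ 8. So 4^9 ≡ 8 (mod 28).
So g(2) = g(4) = 8 while 2 ≠ 4, thus g is not injective.
A non-injective map from the 28-element set ℤ_{28} to itself takes at most 27 distinct values, so it cannot be surjective. So g is not surjective.
Since g is not surjective, we determine |image(g)|. Computing x^9 mod 28 for each x (by repeated squaring, reducing mod 28 at every step), the values g(0), g(1), …, g(27) are: 0, 1, 8, 27, 8, 13, 20, 7, 8, 1, 20, 15, 20, 13, 0, 15, 8, 13, 8, 27, 20, 21, 8, 15, 20, 1, 20, 27.
The distinct values are {0, 1, 7, 8, 13, 15, 20, 21, 27}; there are 9 of them.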